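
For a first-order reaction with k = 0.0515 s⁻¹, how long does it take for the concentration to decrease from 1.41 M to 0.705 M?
13.46 s

From ln[A] = ln[A]₀ - k·t: t = ln([A]₀/[A])/k = ln(1.41/0.705)/0.0515 = ln(2.0000)/0.0515 = 0.6931/0.0515 = 13.46 s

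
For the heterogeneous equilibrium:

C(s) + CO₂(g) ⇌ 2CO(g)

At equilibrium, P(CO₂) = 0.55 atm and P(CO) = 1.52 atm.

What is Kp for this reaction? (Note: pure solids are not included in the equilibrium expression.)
K_p = 4.201

Solid C is excluded.
Kp = P(CO)²/P(CO₂) = (1.52)²/0.55 = 2.31/0.55 = 4.201.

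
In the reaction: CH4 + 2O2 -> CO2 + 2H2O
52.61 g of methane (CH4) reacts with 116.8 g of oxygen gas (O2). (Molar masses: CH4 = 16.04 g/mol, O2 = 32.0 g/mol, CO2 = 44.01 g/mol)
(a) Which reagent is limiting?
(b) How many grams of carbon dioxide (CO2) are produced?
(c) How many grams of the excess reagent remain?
(a) O2, (b) 80.32 g, (c) 23.34 g

Moles of CH4 = 52.61 g ÷ 16.04 g/mol = 3.27993 mol
Moles of O2 = 116.8 g ÷ 32.0 g/mol = 3.65 mol
Moles ÷ coefficient: CH4: 3.27993/1 = 3.28, O2: 3.65/2 = 1.825
(a) O2 has the smaller value, so O2 is the limiting reagent.
(b) Moles of CO2 = 3.65 mol O2 × (1/2) = 1.825 mol; mass = 1.825 mol × 44.01 g/mol = 80.32 g
(c) CH4 consumed = 3.65 × (1/2) = 1.825 mol; remaining = 3.27993 − 1.825 = 1.45493 mol; mass = 1.45493 mol × 16.04 g/mol = 23.34 g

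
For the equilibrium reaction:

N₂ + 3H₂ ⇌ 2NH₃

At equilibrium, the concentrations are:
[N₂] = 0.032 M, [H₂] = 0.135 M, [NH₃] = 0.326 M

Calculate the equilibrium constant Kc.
K_c = 1.35e+03

Kc = ([NH₃]^2) / ([N₂] × [H₂]^3)
   = ((0.326)^2) / ((0.032)·(0.135)^3)
   = 0.10628 / 7.8732e-05 = 1.35e+03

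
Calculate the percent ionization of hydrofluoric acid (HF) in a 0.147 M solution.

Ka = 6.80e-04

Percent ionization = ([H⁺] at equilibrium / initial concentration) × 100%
Percent ionization = 6.57%

Let x = [H⁺]. Ka = x²/(C - x) ⇒ x² + (6.80e-04)x - (6.80e-04)(0.147) = 0. x = 9.6638e-03. Percent = (9.6638e-03/0.147) × 100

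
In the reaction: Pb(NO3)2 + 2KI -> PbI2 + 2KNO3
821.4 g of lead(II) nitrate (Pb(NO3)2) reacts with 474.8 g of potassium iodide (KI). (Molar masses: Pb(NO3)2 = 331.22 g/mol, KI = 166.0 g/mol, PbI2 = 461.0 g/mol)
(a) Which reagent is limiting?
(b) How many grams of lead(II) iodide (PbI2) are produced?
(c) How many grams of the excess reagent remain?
(a) KI, (b) 659.3 g, (c) 347.7 g

Moles of Pb(NO3)2 = 821.4 g ÷ 331.22 g/mol = 2.47992 mol
Moles of KI = 474.8 g ÷ 166.0 g/mol = 2.86024 mol
Moles ÷ coefficient: Pb(NO3)2: 2.47992/1 = 2.48, KI: 2.86024/2 = 1.43
(a) KI has the smaller value, so KI is the limiting reagent.
(b) Moles of PbI2 = 2.86024 mol KI × (1/2) = 1.43012 mol; mass = 1.43012 mol × 461.0 g/mol = 659.3 g
(c) Pb(NO3)2 consumed = 2.86024 × (1/2) = 1.43012 mol; remaining = 2.47992 − 1.43012 = 1.0498 mol; mass = 1.0498 mol × 331.22 g/mol = 347.7 g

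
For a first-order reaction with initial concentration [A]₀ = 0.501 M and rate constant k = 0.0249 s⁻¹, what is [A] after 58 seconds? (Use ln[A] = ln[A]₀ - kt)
0.1182 M

ln[A] = ln[A]₀ - k·t = ln(0.501) - (0.0249)·(58) = -0.6911 - 1.4442 = -2.1353
[A] = e^(-2.1353) = 0.1182 M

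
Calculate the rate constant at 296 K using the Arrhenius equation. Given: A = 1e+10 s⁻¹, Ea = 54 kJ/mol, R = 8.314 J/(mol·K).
2.95e+00 s⁻¹

k = A·exp(-Ea/(R·T)) = 1e+10·exp(-54000/(8.314·296)) = 1e+10·exp(-21.9428) = 1e+10·2.9537e-10 = 2.95e+00 s⁻¹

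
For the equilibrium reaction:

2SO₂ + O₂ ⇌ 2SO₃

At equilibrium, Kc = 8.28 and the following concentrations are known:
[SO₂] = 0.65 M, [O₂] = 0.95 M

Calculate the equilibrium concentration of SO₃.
[SO₃] = 1.8230 M

Kc = ([SO₃]^2) / ([SO₂]^2 × [O₂]) = 8.28
[SO₃]^2 = Kc · (reactant terms)/(other product terms) = 8.28 · 0.40138 / 1 = 3.3234
[SO₃] = (3.3234)^(1/2) = 1.8230 M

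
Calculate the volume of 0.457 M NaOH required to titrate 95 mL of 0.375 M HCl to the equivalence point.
V_{base} = 78.0 mL

At equivalence: moles acid = moles base.
moles HCl = 0.375 M × 0.095 L = 0.035625 mol
V_NaOH = 0.035625 mol ÷ 0.457 M = 0.07795 L = 78.0 mL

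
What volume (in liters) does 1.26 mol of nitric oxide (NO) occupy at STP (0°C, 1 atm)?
At STP, 1 mol of gas occupies 22.4 L
Volume = 1.26 mol × 22.4 L/mol = 28.22 L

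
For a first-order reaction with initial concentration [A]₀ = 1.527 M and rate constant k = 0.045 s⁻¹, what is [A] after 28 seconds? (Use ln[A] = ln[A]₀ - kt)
0.4331 M

ln[A] = ln[A]₀ - k·t = ln(1.527) - (0.045)·(28) = 0.4233 - 1.2600 = -0.8367
[A] = e^(-0.8367) = 0.4331 M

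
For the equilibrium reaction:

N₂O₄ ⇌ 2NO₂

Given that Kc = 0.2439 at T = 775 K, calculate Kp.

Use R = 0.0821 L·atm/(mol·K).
K_p = 15.5187

Δn = (moles gaseous products) − (moles gaseous reactants) = 1
T = 775 K; RT = 0.0821 × 775 = 63.6275
Kp = Kc·(RT)^Δn = 0.2439 × (63.6275)^1 = 0.2439 × 63.6275 = 15.5187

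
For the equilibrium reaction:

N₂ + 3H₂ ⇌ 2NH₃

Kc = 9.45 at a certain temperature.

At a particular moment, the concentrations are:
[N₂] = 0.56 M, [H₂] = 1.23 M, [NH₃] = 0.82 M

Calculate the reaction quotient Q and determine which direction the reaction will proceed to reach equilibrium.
Q = 0.645, Q < K, reaction proceeds forward (toward products)

Q = ([NH₃]^2) / ([N₂] × [H₂]^3)
  = ((0.82)^2) / ((0.56)·(1.23)^3) = 0.6724/1.0421 = 0.6452
Since Q = 0.6452 < Kc = 9.45, the reaction proceeds forward (toward products) to reach equilibrium.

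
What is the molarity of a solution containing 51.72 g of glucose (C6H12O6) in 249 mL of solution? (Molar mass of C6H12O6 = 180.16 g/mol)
Moles of C6H12O6 = 51.72 g ÷ 180.16 g/mol = 0.287078 mol
Volume = 249 mL = 0.249 L
Molarity = 0.287078 mol ÷ 0.249 L = 1.153 M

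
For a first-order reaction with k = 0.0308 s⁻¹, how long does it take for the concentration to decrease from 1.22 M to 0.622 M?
21.87 s

From ln[A] = ln[A]₀ - k·t: t = ln([A]₀/[A])/k = ln(1.22/0.622)/0.0308 = ln(1.9614)/0.0308 = 0.6737/0.0308 = 21.87 s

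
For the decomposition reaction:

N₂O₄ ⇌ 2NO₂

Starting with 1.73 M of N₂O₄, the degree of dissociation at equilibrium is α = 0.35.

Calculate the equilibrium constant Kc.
K_c = 1.3042

x = α·[A]₀ = 0.35 × 1.73 = 0.6055 M dissociated.
At eq: [N₂O₄] = 1.73 − 0.6055 = 1.125 M; [NO₂] = 2x = 1.211 M.
Kc = [NO₂]²/[N₂O₄] = (1.211)²/1.125 = 1.304.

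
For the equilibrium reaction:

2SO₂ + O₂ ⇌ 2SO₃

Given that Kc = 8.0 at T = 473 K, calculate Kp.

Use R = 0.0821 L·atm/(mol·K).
K_p = 0.2060

Δn = (moles gaseous products) − (moles gaseous reactants) = -1
T = 473 K; RT = 0.0821 × 473 = 38.8333
Kp = Kc·(RT)^Δn = 8.0 × (38.8333)^-1 = 8.0 × 0.0257511 = 0.2060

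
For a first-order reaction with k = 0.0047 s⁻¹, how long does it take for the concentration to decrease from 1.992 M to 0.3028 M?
400.81 s

From ln[A] = ln[A]₀ - k·t: t = ln([A]₀/[A])/k = ln(1.992/0.3028)/0.0047 = ln(6.5786)/0.0047 = 1.8838/0.0047 = 400.81 s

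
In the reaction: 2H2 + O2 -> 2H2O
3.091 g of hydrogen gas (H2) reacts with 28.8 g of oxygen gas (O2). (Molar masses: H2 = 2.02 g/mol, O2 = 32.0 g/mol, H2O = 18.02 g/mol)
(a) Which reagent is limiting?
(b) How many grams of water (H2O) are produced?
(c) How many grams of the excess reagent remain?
(a) H2, (b) 27.57 g, (c) 4.317 g

Moles of H2 = 3.091 g ÷ 2.02 g/mol = 1.5302 mol
Moles of O2 = 28.8 g ÷ 32.0 g/mol = 0.9 mol
Moles ÷ coefficient: H2: 1.5302/2 = 0.7651, O2: 0.9/1 = 0.9
(a) H2 has the smaller value, so H2 is the limiting reagent.
(b) Moles of H2O = 1.5302 mol H2 × (2/2) = 1.5302 mol; mass = 1.5302 mol × 18.02 g/mol = 27.57 g
(c) O2 consumed = 1.5302 × (1/2) = 0.765099 mol; remaining = 0.9 − 0.765099 = 0.134901 mol; mass = 0.134901 mol × 32.0 g/mol = 4.317 g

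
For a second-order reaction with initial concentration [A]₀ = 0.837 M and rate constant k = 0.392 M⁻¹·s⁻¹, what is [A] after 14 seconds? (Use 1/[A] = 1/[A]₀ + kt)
0.1496 M

1/[A] = 1/[A]₀ + k·t = 1/0.837 + (0.392)·(14) = 1.1947 + 5.4880 = 6.6827
[A] = 1/6.6827 = 0.1496 M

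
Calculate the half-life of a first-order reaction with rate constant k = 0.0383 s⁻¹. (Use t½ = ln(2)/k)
18.10 s

t½ = ln(2)/k = 0.6931/0.0383 = 18.10 s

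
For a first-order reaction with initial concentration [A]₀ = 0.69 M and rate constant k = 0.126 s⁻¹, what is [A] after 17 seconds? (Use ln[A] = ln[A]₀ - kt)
0.0810 M

ln[A] = ln[A]₀ - k·t = ln(0.69) - (0.126)·(17) = -0.3711 - 2.1420 = -2.5131
[A] = e^(-2.5131) = 0.0810 M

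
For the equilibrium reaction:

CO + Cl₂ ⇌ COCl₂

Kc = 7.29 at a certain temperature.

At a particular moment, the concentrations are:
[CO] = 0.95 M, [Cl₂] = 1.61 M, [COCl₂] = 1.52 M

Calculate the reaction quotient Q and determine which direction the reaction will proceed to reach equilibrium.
Q = 0.994, Q < K, reaction proceeds forward (toward products)

Q = ([COCl₂]) / ([CO] × [Cl₂])
  = ((1.52)) / ((0.95)·(1.61)) = 1.52/1.5295 = 0.9938
Since Q = 0.9938 < Kc = 7.29, the reaction proceeds forward (toward products) to reach equilibrium.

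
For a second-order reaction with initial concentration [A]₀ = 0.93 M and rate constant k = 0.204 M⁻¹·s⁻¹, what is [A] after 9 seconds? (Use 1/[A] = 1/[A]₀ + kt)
0.3435 M

1/[A] = 1/[A]₀ + k·t = 1/0.93 + (0.204)·(9) = 1.0753 + 1.8360 = 2.9113
[A] = 1/2.9113 = 0.3435 M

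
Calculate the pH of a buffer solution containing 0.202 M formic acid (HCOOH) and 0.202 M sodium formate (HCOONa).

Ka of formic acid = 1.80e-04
pH = 3.74

pKa = -log(1.80e-04) = 3.74. pH = pKa + log([A⁻]/[HA]) = 3.74 + log(0.202/0.202)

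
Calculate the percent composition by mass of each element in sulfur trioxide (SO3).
S: 40.05%, O: 59.95%

Molar mass of SO3 = 80.07 g/mol
% S = (1 × 32.07) / 80.07 × 100% = 32.07 / 80.07 × 100% = 40.05%
% O = (3 × 16.0) / 80.07 × 100% = 48 / 80.07 × 100% = 59.95%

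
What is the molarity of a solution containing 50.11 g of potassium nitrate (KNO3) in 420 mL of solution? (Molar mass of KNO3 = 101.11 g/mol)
Moles of KNO3 = 50.11 g ÷ 101.11 g/mol = 0.495599 mol
Volume = 420 mL = 0.42 L
Molarity = 0.495599 mol ÷ 0.42 L = 1.18 M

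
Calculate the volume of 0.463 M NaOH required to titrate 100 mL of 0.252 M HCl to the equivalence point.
V_{base} = 54.4 mL

At equivalence: moles acid = moles base.
moles HCl = 0.252 M × 0.1 L = 0.0252 mol
V_NaOH = 0.0252 mol ÷ 0.463 M = 0.05443 L = 54.4 mL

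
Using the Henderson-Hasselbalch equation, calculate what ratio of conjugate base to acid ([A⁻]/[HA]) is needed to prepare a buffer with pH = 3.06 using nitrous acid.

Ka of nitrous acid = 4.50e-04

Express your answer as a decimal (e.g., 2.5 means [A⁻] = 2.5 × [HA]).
[A⁻]/[HA] = 0.517

pKa = −log(4.50e-04) = 3.3468. pH = pKa + log([A⁻]/[HA]). 3.06 = 3.3468 + log(ratio). log(ratio) = 3.06 − 3.3468 = -0.2868. ratio = 10^(-0.2868) = 0.517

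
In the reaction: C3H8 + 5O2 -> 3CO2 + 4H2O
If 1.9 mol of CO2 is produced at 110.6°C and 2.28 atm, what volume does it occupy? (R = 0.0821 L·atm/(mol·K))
T = 110.6°C + 273.15 = 383.75 K
V = nRT/P = (1.9 × 0.0821 × 383.75) / 2.28
V = 26.25 L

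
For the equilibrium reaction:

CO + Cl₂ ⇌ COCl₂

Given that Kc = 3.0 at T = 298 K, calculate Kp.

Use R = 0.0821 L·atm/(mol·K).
K_p = 0.1226

Δn = (moles gaseous products) − (moles gaseous reactants) = -1
T = 298 K; RT = 0.0821 × 298 = 24.4658
Kp = Kc·(RT)^Δn = 3.0 × (24.4658)^-1 = 3.0 × 0.0408734 = 0.1226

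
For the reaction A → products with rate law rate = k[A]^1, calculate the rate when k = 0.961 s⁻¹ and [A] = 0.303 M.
0.2912 M/s

rate = k·[A]^1 = 0.961·(0.303)^1 = 0.961·0.303 = 0.2912 M/s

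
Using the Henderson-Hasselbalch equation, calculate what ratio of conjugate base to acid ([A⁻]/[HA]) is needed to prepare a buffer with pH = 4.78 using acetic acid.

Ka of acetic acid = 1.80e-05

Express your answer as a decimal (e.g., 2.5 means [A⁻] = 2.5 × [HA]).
[A⁻]/[HA] = 1.085

pKa = −log(1.80e-05) = 4.7447. pH = pKa + log([A⁻]/[HA]). 4.78 = 4.7447 + log(ratio). log(ratio) = 4.78 − 4.7447 = 0.0353. ratio = 10^(0.0353) = 1.085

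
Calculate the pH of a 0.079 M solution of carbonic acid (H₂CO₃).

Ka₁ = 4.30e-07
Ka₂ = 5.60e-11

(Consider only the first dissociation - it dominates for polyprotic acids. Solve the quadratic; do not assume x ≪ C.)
pH = 3.73

x² + Ka₁·x − Ka₁·C = 0 with Ka₁ = 4.30e-07, C = 0.079.
x = (−Ka₁ + √(Ka₁² + 4·Ka₁·C))/2 = 1.8409e-04 M, so pH = 3.73.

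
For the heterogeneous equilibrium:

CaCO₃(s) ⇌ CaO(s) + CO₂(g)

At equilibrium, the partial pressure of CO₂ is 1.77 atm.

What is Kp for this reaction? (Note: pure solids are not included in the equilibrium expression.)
K_p = 1.77

Solids (CaCO₃, CaO) have activity 1 and are excluded.
Kp = P(CO₂) = 1.77.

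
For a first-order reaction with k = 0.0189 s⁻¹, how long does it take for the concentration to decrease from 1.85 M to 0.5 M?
69.22 s

From ln[A] = ln[A]₀ - k·t: t = ln([A]₀/[A])/k = ln(1.85/0.5)/0.0189 = ln(3.7000)/0.0189 = 1.3083/0.0189 = 69.22 s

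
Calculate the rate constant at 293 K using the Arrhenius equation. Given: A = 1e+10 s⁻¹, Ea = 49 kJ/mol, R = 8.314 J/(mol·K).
1.84e+01 s⁻¹

k = A·exp(-Ea/(R·T)) = 1e+10·exp(-49000/(8.314·293)) = 1e+10·exp(-20.1149) = 1e+10·1.8374e-09 = 1.84e+01 s⁻¹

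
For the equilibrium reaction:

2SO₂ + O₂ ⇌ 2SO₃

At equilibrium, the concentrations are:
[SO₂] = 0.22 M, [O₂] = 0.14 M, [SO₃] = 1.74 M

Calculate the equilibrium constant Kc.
K_c = 4.47e+02

Kc = ([SO₃]^2) / ([SO₂]^2 × [O₂])
   = ((1.74)^2) / ((0.22)^2·(0.14))
   = 3.0276 / 0.006776 = 4.47e+02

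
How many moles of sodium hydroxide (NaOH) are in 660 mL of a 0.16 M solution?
Moles = Molarity × Volume (L)
Moles = 0.16 M × 0.66 L = 0.1056 mol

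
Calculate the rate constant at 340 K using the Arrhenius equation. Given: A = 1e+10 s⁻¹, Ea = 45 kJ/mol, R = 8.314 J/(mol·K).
1.22e+03 s⁻¹

k = A·exp(-Ea/(R·T)) = 1e+10·exp(-45000/(8.314·340)) = 1e+10·exp(-15.9193) = 1e+10·1.2200e-07 = 1.22e+03 s⁻¹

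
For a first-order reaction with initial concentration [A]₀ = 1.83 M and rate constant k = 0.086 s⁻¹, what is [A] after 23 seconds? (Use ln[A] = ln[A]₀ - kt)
0.2532 M

ln[A] = ln[A]₀ - k·t = ln(1.83) - (0.086)·(23) = 0.6043 - 1.9780 = -1.3737
[A] = e^(-1.3737) = 0.2532 M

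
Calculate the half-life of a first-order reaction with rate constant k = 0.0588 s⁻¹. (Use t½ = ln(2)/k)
11.79 s

t½ = ln(2)/k = 0.6931/0.0588 = 11.79 s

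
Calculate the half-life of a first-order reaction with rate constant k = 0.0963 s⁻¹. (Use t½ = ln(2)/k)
7.20 s

t½ = ln(2)/k = 0.6931/0.0963 = 7.20 s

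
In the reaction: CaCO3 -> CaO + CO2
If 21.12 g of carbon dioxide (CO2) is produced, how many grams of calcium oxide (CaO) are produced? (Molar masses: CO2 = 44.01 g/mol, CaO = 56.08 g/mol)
Moles of CO2 = 21.12 g ÷ 44.01 g/mol = 0.479891 mol
Mole ratio: 1 mol CaO / 1 mol CO2
Moles of CaO = 0.479891 × (1/1) = 0.479891 mol
Mass of CaO = 0.479891 mol × 56.08 g/mol = 26.91 g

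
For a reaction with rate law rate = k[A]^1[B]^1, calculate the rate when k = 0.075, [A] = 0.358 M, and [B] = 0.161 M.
0.004323 M/s

rate = k·[A]^1·[B]^1 = 0.075·(0.358)^1·(0.161)^1 = 0.075·0.358·0.161 = 0.004323 M/s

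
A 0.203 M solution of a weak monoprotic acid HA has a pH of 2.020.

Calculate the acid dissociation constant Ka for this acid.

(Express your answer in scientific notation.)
K_a = 4.71e-04

[H⁺] = 10^(−pH) = 10^(−2.020) = 9.550e-03 M. For HA ⇌ H⁺ + A⁻, Ka = x²/(C − x) = (9.550e-03)²/(0.203 − 9.550e-03) = 4.71e-04.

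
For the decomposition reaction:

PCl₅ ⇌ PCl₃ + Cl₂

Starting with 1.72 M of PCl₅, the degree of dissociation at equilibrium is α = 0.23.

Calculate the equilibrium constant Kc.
K_c = 0.1182

x = α·[A]₀ = 0.23 × 1.72 = 0.3956 M dissociated.
At eq: [PCl₅] = 1.72 − 0.3956 = 1.324 M; [PCl₃] = [Cl₂] = x = 0.3956 M.
Kc = [PCl₃][Cl₂]/[PCl₅] = (0.3956)²/1.324 = 0.1182.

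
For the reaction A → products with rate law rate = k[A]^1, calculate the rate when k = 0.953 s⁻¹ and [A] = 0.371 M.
0.3536 M/s

rate = k·[A]^1 = 0.953·(0.371)^1 = 0.953·0.371 = 0.3536 M/s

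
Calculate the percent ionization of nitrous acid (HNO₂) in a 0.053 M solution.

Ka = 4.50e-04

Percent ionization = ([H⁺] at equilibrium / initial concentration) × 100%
Percent ionization = 8.8%

Let x = [H⁺]. Ka = x²/(C - x) ⇒ x² + (4.50e-04)x - (4.50e-04)(0.053) = 0. x = 4.6638e-03. Percent = (4.6638e-03/0.053) × 100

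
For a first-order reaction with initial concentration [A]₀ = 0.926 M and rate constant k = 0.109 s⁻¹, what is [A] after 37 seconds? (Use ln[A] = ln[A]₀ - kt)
0.0164 M

ln[A] = ln[A]₀ - k·t = ln(0.926) - (0.109)·(37) = -0.0769 - 4.0330 = -4.1099
[A] = e^(-4.1099) = 0.0164 M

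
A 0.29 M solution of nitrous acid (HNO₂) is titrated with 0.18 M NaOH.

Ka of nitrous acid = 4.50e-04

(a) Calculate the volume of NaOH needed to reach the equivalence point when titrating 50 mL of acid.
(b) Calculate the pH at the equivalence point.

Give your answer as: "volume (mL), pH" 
V = 80.6 mL, pH = 8.20

(a) At equivalence: moles acid = moles base.
moles acid = 0.29 × 0.05 = 0.0145 mol; V_NaOH = 0.0145/0.18 = 0.08056 L = 80.6 mL.
(b) At equivalence, all acid → conjugate base A⁻ at [A⁻] = 0.0145/0.1306 = 0.1111 M.
Kb = Kw/Ka = 1.0e-14/4.50e-04 = 2.222e-11; [OH⁻] = √(Kb·[A⁻]) = 1.571e-06; pOH = 5.80; pH = 14 − pOH = 8.20.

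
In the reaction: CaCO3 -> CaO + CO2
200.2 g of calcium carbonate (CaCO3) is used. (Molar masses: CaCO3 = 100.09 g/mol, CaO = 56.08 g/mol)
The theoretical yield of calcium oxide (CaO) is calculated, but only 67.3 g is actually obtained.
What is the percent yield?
Moles of CaCO3 = 200.2 g ÷ 100.09 g/mol = 2.0002 mol
Mole ratio: 1 mol CaO / 1 mol CaCO3
Moles of CaO = 2.0002 × (1/1) = 2.0002 mol
Theoretical yield = 2.0002 mol × 56.08 g/mol = 112.17 g
Actual yield = 67.3 g
Percent yield = (67.3 / 112.17) × 100% = 60.0%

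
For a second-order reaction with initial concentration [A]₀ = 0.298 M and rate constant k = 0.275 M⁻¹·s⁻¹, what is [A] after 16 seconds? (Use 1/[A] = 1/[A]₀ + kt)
0.1289 M

1/[A] = 1/[A]₀ + k·t = 1/0.298 + (0.275)·(16) = 3.3557 + 4.4000 = 7.7557
[A] = 1/7.7557 = 0.1289 M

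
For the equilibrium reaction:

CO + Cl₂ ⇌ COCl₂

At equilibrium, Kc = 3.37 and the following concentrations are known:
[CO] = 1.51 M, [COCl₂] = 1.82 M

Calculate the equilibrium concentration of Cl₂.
[Cl₂] = 0.3577 M

Kc = ([COCl₂]) / ([CO] × [Cl₂]) = 3.37
[Cl₂]^1 = (product terms)/(Kc · other reactant terms) = 1.82 / (3.37 · 1.51) = 0.35766
[Cl₂] = 0.3577 M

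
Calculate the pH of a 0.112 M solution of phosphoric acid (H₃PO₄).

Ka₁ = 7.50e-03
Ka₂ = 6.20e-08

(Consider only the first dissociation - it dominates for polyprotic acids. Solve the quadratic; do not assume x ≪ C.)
pH = 1.59

x² + Ka₁·x − Ka₁·C = 0 with Ka₁ = 7.50e-03, C = 0.112.
x = (−Ka₁ + √(Ka₁² + 4·Ka₁·C))/2 = 2.5474e-02 M, so pH = 1.59.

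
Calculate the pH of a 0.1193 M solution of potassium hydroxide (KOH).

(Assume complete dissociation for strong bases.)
pH = 13.08

[OH⁻] = 0.1193 M for strong base. pOH = -log[OH⁻] = 0.92, pH = 14 - pOH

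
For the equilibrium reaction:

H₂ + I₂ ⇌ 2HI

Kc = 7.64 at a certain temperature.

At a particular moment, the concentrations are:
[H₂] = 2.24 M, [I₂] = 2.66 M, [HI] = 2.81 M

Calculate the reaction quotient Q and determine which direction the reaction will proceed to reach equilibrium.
Q = 1.325, Q < K, reaction proceeds forward (toward products)

Q = ([HI]^2) / ([H₂] × [I₂])
  = ((2.81)^2) / ((2.24)·(2.66)) = 7.8961/5.9584 = 1.325
Since Q = 1.325 < Kc = 7.64, the reaction proceeds forward (toward products) to reach equilibrium.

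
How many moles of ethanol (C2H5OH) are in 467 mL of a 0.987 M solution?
Moles = Molarity × Volume (L)
Moles = 0.987 M × 0.467 L = 0.4609 mol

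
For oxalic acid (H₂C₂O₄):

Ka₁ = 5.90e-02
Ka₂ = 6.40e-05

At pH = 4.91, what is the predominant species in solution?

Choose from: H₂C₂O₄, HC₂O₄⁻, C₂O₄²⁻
C₂O₄²⁻

pKa1 = 1.23, pKa2 = 4.19. Each pKa is the crossover between adjacent species; pH = 4.91 lies in the region where C₂O₄²⁻ predominates.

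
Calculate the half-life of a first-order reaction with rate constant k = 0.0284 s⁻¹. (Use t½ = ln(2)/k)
24.41 s

t½ = ln(2)/k = 0.6931/0.0284 = 24.41 s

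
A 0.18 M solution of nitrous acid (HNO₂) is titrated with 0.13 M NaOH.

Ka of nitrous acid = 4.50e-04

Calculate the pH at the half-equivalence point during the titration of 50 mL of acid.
pH = pKa = 3.35

At the half-equivalence point, [HA] = [A⁻], so by Henderson–Hasselbalch pH = pKa + log(1) = pKa.
pKa = −log(4.50e-04) = 3.35.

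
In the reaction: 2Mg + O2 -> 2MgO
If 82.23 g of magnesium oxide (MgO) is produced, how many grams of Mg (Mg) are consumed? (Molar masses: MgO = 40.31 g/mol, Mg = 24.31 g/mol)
Moles of MgO = 82.23 g ÷ 40.31 g/mol = 2.03994 mol
Mole ratio: 2 mol Mg / 2 mol MgO
Moles of Mg = 2.03994 × (2/2) = 2.03994 mol
Mass of Mg = 2.03994 mol × 24.31 g/mol = 49.59 g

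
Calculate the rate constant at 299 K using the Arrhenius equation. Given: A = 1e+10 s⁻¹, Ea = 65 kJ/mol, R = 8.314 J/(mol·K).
4.41e-02 s⁻¹

k = A·exp(-Ea/(R·T)) = 1e+10·exp(-65000/(8.314·299)) = 1e+10·exp(-26.1476) = 1e+10·4.4079e-12 = 4.41e-02 s⁻¹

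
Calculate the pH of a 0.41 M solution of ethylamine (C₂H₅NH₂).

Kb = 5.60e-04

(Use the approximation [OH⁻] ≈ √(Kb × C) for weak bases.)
pH = 12.18

[OH⁻] = √(Kb × C) = √(5.60e-04 × 0.41) = 1.5153e-02. pOH = 1.82, pH = 14 - pOH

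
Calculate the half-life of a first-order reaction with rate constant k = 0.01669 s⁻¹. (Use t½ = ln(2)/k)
41.53 s

t½ = ln(2)/k = 0.6931/0.01669 = 41.53 s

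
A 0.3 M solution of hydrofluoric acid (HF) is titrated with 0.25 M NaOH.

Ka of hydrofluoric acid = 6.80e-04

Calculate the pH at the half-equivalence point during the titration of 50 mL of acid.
pH = pKa = 3.17

At the half-equivalence point, [HA] = [A⁻], so by Henderson–Hasselbalch pH = pKa + log(1) = pKa.
pKa = −log(6.80e-04) = 3.17.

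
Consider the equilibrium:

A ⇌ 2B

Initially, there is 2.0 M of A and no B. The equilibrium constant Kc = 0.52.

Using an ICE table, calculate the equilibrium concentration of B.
[B] = 0.898 M

ICE: [A] = 2.0 − x, [B] = 2x.
Kc = (2x)²/(2.0 − x) = 0.52 ⇒ 4x² + 0.52x − 1.04 = 0.
x = (−0.52 + √(0.52² + 4·4·1.04))/(2·4) = (−0.52 + √16.91)/8 = 0.44903.
[B] = 2x = 0.898 M.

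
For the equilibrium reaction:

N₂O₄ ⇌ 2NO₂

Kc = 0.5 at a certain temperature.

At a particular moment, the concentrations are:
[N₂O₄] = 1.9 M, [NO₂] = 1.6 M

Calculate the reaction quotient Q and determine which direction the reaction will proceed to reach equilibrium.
Q = 1.347, Q > K, reaction proceeds reverse (toward reactants)

Q = ([NO₂]^2) / ([N₂O₄])
  = ((1.6)^2) / ((1.9)) = 2.56/1.9 = 1.347
Since Q = 1.347 > Kc = 0.5, the reaction proceeds reverse (toward reactants) to reach equilibrium.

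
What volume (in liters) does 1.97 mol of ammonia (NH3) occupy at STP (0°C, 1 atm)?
At STP, 1 mol of gas occupies 22.4 L
Volume = 1.97 mol × 22.4 L/mol = 44.13 L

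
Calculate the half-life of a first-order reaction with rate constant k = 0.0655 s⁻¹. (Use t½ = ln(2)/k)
10.58 s

t½ = ln(2)/k = 0.6931/0.0655 = 10.58 s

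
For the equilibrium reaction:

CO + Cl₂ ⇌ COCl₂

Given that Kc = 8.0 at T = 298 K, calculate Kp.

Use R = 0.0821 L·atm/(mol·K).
K_p = 0.3270

Δn = (moles gaseous products) − (moles gaseous reactants) = -1
T = 298 K; RT = 0.0821 × 298 = 24.4658
Kp = Kc·(RT)^Δn = 8.0 × (24.4658)^-1 = 8.0 × 0.0408734 = 0.3270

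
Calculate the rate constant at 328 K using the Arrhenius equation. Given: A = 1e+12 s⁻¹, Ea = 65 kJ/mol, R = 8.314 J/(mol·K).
4.45e+01 s⁻¹

k = A·exp(-Ea/(R·T)) = 1e+12·exp(-65000/(8.314·328)) = 1e+12·exp(-23.8358) = 1e+12·4.4489e-11 = 4.45e+01 s⁻¹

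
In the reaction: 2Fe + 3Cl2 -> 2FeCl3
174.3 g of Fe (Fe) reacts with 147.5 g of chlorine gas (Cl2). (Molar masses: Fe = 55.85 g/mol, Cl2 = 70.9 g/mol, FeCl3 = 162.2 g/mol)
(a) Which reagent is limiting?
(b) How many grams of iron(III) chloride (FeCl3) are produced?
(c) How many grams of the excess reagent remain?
(a) Cl2, (b) 225 g, (c) 96.84 g

Moles of Fe = 174.3 g ÷ 55.85 g/mol = 3.12086 mol
Moles of Cl2 = 147.5 g ÷ 70.9 g/mol = 2.08039 mol
Moles ÷ coefficient: Fe: 3.12086/2 = 1.56, Cl2: 2.08039/3 = 0.6935
(a) Cl2 has the smaller value, so Cl2 is the limiting reagent.
(b) Moles of FeCl3 = 2.08039 mol Cl2 × (2/3) = 1.38693 mol; mass = 1.38693 mol × 162.2 g/mol = 225 g
(c) Fe consumed = 2.08039 × (2/3) = 1.38693 mol; remaining = 3.12086 − 1.38693 = 1.73393 mol; mass = 1.73393 mol × 55.85 g/mol = 96.84 g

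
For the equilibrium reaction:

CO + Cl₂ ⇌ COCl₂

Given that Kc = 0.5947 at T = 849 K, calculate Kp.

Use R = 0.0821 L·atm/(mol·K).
K_p = 0.0085

Δn = (moles gaseous products) − (moles gaseous reactants) = -1
T = 849 K; RT = 0.0821 × 849 = 69.7029
Kp = Kc·(RT)^Δn = 0.5947 × (69.7029)^-1 = 0.5947 × 0.0143466 = 0.0085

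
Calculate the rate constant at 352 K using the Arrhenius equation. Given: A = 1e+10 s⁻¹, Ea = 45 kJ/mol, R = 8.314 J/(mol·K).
2.10e+03 s⁻¹

k = A·exp(-Ea/(R·T)) = 1e+10·exp(-45000/(8.314·352)) = 1e+10·exp(-15.3766) = 1e+10·2.0991e-07 = 2.10e+03 s⁻¹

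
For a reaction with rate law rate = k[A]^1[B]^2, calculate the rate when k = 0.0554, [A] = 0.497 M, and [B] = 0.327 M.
0.002944 M/s

rate = k·[A]^1·[B]^2 = 0.0554·(0.497)^1·(0.327)^2 = 0.0554·0.497·0.106929 = 0.002944 M/s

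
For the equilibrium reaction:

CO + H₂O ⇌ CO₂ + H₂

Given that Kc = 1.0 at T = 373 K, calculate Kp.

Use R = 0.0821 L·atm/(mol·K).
K_p = 1.0000

Δn = (moles gaseous products) − (moles gaseous reactants) = 0
T = 373 K; RT = 0.0821 × 373 = 30.6233
Kp = Kc·(RT)^Δn = 1.0 × (30.6233)^0 = 1.0 × 1 = 1.0000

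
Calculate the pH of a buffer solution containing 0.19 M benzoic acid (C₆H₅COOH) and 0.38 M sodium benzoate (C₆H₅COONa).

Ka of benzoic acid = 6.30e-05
pH = 4.50

pKa = -log(6.30e-05) = 4.20. pH = pKa + log([A⁻]/[HA]) = 4.20 + log(0.38/0.19)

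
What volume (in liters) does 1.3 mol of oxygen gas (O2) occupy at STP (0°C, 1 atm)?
At STP, 1 mol of gas occupies 22.4 L
Volume = 1.3 mol × 22.4 L/mol = 29.12 L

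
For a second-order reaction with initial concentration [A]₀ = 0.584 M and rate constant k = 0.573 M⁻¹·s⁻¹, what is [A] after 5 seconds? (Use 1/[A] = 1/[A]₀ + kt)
0.2185 M

1/[A] = 1/[A]₀ + k·t = 1/0.584 + (0.573)·(5) = 1.7123 + 2.8650 = 4.5773
[A] = 1/4.5773 = 0.2185 M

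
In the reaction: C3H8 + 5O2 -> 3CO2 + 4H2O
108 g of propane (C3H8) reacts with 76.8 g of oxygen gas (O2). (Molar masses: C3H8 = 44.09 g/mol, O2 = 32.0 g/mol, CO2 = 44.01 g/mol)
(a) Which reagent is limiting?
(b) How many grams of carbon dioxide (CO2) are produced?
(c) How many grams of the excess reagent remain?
(a) O2, (b) 63.37 g, (c) 86.84 g

Moles of C3H8 = 108 g ÷ 44.09 g/mol = 2.44954 mol
Moles of O2 = 76.8 g ÷ 32.0 g/mol = 2.4 mol
Moles ÷ coefficient: C3H8: 2.44954/1 = 2.45, O2: 2.4/5 = 0.48
(a) O2 has the smaller value, so O2 is the limiting reagent.
(b) Moles of CO2 = 2.4 mol O2 × (3/5) = 1.44 mol; mass = 1.44 mol × 44.01 g/mol = 63.37 g
(c) C3H8 consumed = 2.4 × (1/5) = 0.48 mol; remaining = 2.44954 − 0.48 = 1.96954 mol; mass = 1.96954 mol × 44.09 g/mol = 86.84 g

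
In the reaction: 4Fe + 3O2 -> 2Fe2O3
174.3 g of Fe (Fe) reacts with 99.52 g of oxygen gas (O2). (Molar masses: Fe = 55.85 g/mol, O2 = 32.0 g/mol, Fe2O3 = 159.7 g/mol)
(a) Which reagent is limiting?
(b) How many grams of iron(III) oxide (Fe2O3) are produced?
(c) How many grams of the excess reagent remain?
(a) Fe, (b) 249.2 g, (c) 24.62 g

Moles of Fe = 174.3 g ÷ 55.85 g/mol = 3.12086 mol
Moles of O2 = 99.52 g ÷ 32.0 g/mol = 3.11 mol
Moles ÷ coefficient: Fe: 3.12086/4 = 0.7802, O2: 3.11/3 = 1.037
(a) Fe has the smaller value, so Fe is the limiting reagent.
(b) Moles of Fe2O3 = 3.12086 mol Fe × (2/4) = 1.56043 mol; mass = 1.56043 mol × 159.7 g/mol = 249.2 g
(c) O2 consumed = 3.12086 × (3/4) = 2.34064 mol; remaining = 3.11 − 2.34064 = 0.769355 mol; mass = 0.769355 mol × 32.0 g/mol = 24.62 g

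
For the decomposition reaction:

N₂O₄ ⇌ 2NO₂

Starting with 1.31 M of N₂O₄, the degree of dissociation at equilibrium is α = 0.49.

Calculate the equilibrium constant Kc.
K_c = 2.4669

x = α·[A]₀ = 0.49 × 1.31 = 0.6419 M dissociated.
At eq: [N₂O₄] = 1.31 − 0.6419 = 0.6681 M; [NO₂] = 2x = 1.284 M.
Kc = [NO₂]²/[N₂O₄] = (1.284)²/0.6681 = 2.467.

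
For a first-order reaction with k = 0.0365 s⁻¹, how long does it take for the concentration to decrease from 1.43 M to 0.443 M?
32.11 s

From ln[A] = ln[A]₀ - k·t: t = ln([A]₀/[A])/k = ln(1.43/0.443)/0.0365 = ln(3.2280)/0.0365 = 1.1719/0.0365 = 32.11 s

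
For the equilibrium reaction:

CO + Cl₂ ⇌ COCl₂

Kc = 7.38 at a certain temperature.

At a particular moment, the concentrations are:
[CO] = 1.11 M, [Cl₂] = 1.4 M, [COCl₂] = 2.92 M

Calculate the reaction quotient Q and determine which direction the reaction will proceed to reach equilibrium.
Q = 1.879, Q < K, reaction proceeds forward (toward products)

Q = ([COCl₂]) / ([CO] × [Cl₂])
  = ((2.92)) / ((1.11)·(1.4)) = 2.92/1.554 = 1.879
Since Q = 1.879 < Kc = 7.38, the reaction proceeds forward (toward products) to reach equilibrium.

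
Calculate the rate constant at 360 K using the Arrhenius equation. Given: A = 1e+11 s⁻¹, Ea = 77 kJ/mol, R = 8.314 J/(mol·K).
6.72e-01 s⁻¹

k = A·exp(-Ea/(R·T)) = 1e+11·exp(-77000/(8.314·360)) = 1e+11·exp(-25.7264) = 1e+11·6.7172e-12 = 6.72e-01 s⁻¹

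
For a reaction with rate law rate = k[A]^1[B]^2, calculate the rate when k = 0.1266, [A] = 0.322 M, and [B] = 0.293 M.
0.0035 M/s

rate = k·[A]^1·[B]^2 = 0.1266·(0.322)^1·(0.293)^2 = 0.1266·0.322·0.085849 = 0.0035 M/s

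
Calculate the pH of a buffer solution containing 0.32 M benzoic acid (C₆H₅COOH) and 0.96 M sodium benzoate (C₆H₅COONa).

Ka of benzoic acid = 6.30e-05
pH = 4.68

pKa = -log(6.30e-05) = 4.20. pH = pKa + log([A⁻]/[HA]) = 4.20 + log(0.96/0.32)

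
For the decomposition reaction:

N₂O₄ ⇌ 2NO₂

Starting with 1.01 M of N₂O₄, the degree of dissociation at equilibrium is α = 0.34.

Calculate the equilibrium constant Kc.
K_c = 0.7076

x = α·[A]₀ = 0.34 × 1.01 = 0.3434 M dissociated.
At eq: [N₂O₄] = 1.01 − 0.3434 = 0.6666 M; [NO₂] = 2x = 0.6868 M.
Kc = [NO₂]²/[N₂O₄] = (0.6868)²/0.6666 = 0.7076.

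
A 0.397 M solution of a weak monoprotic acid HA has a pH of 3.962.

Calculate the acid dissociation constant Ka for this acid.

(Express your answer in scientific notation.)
K_a = 3.00e-08

[H⁺] = 10^(−pH) = 10^(−3.962) = 1.091e-04 M. For HA ⇌ H⁺ + A⁻, Ka = x²/(C − x) = (1.091e-04)²/(0.397 − 1.091e-04) = 3.00e-08.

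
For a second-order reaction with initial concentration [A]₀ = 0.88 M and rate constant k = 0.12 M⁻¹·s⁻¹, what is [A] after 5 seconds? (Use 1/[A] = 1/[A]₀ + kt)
0.5759 M

1/[A] = 1/[A]₀ + k·t = 1/0.88 + (0.12)·(5) = 1.1364 + 0.6000 = 1.7364
[A] = 1/1.7364 = 0.5759 M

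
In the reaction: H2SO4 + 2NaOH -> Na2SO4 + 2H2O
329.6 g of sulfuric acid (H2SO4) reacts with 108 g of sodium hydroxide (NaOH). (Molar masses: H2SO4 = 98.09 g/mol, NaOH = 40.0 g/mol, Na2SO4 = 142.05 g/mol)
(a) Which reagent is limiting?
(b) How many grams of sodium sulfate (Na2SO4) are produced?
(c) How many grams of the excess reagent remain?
(a) NaOH, (b) 191.8 g, (c) 197.2 g

Moles of H2SO4 = 329.6 g ÷ 98.09 g/mol = 3.36018 mol
Moles of NaOH = 108 g ÷ 40.0 g/mol = 2.7 mol
Moles ÷ coefficient: H2SO4: 3.36018/1 = 3.36, NaOH: 2.7/2 = 1.35
(a) NaOH has the smaller value, so NaOH is the limiting reagent.
(b) Moles of Na2SO4 = 2.7 mol NaOH × (1/2) = 1.35 mol; mass = 1.35 mol × 142.05 g/mol = 191.8 g
(c) H2SO4 consumed = 2.7 × (1/2) = 1.35 mol; remaining = 3.36018 − 1.35 = 2.01018 mol; mass = 2.01018 mol × 98.09 g/mol = 197.2 g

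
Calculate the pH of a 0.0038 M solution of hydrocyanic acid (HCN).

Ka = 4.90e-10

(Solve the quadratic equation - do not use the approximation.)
pH = 5.87

x² + Ka×x - Ka×C = 0. Using quadratic formula: [H⁺] = 1.3643e-06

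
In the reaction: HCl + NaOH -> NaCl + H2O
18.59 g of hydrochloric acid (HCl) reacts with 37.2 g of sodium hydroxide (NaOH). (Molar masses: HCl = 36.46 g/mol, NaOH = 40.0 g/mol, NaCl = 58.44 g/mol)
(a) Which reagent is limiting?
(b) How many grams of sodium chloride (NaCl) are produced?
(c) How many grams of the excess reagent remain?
(a) HCl, (b) 29.8 g, (c) 16.81 g

Moles of HCl = 18.59 g ÷ 36.46 g/mol = 0.509874 mol
Moles of NaOH = 37.2 g ÷ 40.0 g/mol = 0.93 mol
Moles ÷ coefficient: HCl: 0.509874/1 = 0.5099, NaOH: 0.93/1 = 0.93
(a) HCl has the smaller value, so HCl is the limiting reagent.
(b) Moles of NaCl = 0.509874 mol HCl × (1/1) = 0.509874 mol; mass = 0.509874 mol × 58.44 g/mol = 29.8 g
(c) NaOH consumed = 0.509874 × (1/1) = 0.509874 mol; remaining = 0.93 − 0.509874 = 0.420126 mol; mass = 0.420126 mol × 40.0 g/mol = 16.81 g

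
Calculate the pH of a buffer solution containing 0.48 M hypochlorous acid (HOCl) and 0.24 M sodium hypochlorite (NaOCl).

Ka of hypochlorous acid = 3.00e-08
pH = 7.22

pKa = -log(3.00e-08) = 7.52. pH = pKa + log([A⁻]/[HA]) = 7.52 + log(0.24/0.48)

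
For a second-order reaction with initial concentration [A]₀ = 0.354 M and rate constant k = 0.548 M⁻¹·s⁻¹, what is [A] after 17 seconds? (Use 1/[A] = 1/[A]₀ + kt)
0.0824 M

1/[A] = 1/[A]₀ + k·t = 1/0.354 + (0.548)·(17) = 2.8249 + 9.3160 = 12.1409
[A] = 1/12.1409 = 0.0824 M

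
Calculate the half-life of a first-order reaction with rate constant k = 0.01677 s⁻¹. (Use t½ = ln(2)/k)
41.33 s

t½ = ln(2)/k = 0.6931/0.01677 = 41.33 s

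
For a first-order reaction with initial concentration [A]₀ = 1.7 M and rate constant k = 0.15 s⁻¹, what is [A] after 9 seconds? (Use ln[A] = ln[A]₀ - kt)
0.4407 M

ln[A] = ln[A]₀ - k·t = ln(1.7) - (0.15)·(9) = 0.5306 - 1.3500 = -0.8194
[A] = e^(-0.8194) = 0.4407 M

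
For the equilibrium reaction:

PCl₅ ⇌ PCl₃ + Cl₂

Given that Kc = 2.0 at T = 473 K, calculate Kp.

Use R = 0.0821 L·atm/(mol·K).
K_p = 77.6666

Δn = (moles gaseous products) − (moles gaseous reactants) = 1
T = 473 K; RT = 0.0821 × 473 = 38.8333
Kp = Kc·(RT)^Δn = 2.0 × (38.8333)^1 = 2.0 × 38.8333 = 77.6666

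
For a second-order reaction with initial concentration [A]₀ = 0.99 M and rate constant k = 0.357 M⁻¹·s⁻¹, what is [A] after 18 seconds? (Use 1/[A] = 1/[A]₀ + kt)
0.1345 M

1/[A] = 1/[A]₀ + k·t = 1/0.99 + (0.357)·(18) = 1.0101 + 6.4260 = 7.4361
[A] = 1/7.4361 = 0.1345 M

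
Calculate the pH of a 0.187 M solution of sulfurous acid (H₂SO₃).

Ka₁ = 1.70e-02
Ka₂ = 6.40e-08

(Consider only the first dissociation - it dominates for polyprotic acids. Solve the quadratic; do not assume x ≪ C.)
pH = 1.31

x² + Ka₁·x − Ka₁·C = 0 with Ka₁ = 1.70e-02, C = 0.187.
x = (−Ka₁ + √(Ka₁² + 4·Ka₁·C))/2 = 4.8520e-02 M, so pH = 1.31.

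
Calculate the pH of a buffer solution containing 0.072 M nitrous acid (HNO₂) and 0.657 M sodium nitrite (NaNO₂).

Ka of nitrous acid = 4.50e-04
pH = 4.31

pKa = -log(4.50e-04) = 3.35. pH = pKa + log([A⁻]/[HA]) = 3.35 + log(0.657/0.072)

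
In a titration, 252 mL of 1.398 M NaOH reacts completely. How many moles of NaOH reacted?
Moles = Molarity × Volume (L)
Moles = 1.398 M × 0.252 L = 0.3523 mol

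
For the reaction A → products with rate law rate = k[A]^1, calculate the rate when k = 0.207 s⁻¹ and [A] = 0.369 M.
0.07638 M/s

rate = k·[A]^1 = 0.207·(0.369)^1 = 0.207·0.369 = 0.07638 M/s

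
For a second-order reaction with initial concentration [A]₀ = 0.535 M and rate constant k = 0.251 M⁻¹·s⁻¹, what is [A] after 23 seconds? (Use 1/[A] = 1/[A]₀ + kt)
0.1309 M

1/[A] = 1/[A]₀ + k·t = 1/0.535 + (0.251)·(23) = 1.8692 + 5.7730 = 7.6422
[A] = 1/7.6422 = 0.1309 M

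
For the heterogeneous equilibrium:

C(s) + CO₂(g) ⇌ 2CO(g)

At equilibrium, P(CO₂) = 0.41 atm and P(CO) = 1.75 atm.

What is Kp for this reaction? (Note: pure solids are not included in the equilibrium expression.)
K_p = 7.470

Solid C is excluded.
Kp = P(CO)²/P(CO₂) = (1.75)²/0.41 = 3.062/0.41 = 7.470.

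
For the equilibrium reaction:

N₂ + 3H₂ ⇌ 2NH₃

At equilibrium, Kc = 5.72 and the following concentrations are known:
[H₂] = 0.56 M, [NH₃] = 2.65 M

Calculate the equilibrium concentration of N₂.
[N₂] = 6.9909 M

Kc = ([NH₃]^2) / ([N₂] × [H₂]^3) = 5.72
[N₂]^1 = (product terms)/(Kc · other reactant terms) = 7.0225 / (5.72 · 0.17562) = 6.9909
[N₂] = 6.9909 M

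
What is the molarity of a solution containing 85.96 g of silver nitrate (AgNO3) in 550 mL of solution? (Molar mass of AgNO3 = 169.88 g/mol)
Moles of AgNO3 = 85.96 g ÷ 169.88 g/mol = 0.506004 mol
Volume = 550 mL = 0.55 L
Molarity = 0.506004 mol ÷ 0.55 L = 0.92 M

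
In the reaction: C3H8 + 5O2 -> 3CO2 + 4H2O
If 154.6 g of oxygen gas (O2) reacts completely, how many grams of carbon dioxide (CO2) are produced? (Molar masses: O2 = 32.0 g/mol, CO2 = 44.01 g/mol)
Moles of O2 = 154.6 g ÷ 32.0 g/mol = 4.83125 mol
Mole ratio: 3 mol CO2 / 5 mol O2
Moles of CO2 = 4.83125 × (3/5) = 2.89875 mol
Mass of CO2 = 2.89875 mol × 44.01 g/mol = 127.6 g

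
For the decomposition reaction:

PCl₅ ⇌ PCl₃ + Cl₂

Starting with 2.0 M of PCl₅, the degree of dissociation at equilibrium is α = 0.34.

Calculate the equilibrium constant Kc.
K_c = 0.3503

x = α·[A]₀ = 0.34 × 2.0 = 0.68 M dissociated.
At eq: [PCl₅] = 2.0 − 0.68 = 1.32 M; [PCl₃] = [Cl₂] = x = 0.68 M.
Kc = [PCl₃][Cl₂]/[PCl₅] = (0.68)²/1.32 = 0.3503.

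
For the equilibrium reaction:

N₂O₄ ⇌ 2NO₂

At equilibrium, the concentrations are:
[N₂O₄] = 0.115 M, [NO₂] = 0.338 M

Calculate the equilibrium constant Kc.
K_c = 0.9934

Kc = ([NO₂]^2) / ([N₂O₄])
   = ((0.338)^2) / ((0.115))
   = 0.11424 / 0.115 = 0.9934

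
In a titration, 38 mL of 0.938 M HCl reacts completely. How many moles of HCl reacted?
Moles = Molarity × Volume (L)
Moles = 0.938 M × 0.038 L = 0.03564 mol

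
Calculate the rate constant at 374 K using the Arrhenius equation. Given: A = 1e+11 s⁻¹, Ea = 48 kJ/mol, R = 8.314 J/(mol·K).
1.98e+04 s⁻¹

k = A·exp(-Ea/(R·T)) = 1e+11·exp(-48000/(8.314·374)) = 1e+11·exp(-15.4369) = 1e+11·1.9763e-07 = 1.98e+04 s⁻¹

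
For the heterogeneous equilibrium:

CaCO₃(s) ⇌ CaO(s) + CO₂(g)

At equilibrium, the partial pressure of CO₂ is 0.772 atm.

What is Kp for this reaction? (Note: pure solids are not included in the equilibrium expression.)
K_p = 0.772

Solids (CaCO₃, CaO) have activity 1 and are excluded.
Kp = P(CO₂) = 0.772.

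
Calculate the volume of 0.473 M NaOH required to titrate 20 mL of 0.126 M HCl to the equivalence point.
V_{base} = 5.3 mL

At equivalence: moles acid = moles base.
moles HCl = 0.126 M × 0.02 L = 0.00252 mol
V_NaOH = 0.00252 mol ÷ 0.473 M = 0.005328 L = 5.3 mL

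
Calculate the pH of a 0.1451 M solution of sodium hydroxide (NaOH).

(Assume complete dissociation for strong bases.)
pH = 13.16

[OH⁻] = 0.1451 M for strong base. pOH = -log[OH⁻] = 0.84, pH = 14 - pOH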